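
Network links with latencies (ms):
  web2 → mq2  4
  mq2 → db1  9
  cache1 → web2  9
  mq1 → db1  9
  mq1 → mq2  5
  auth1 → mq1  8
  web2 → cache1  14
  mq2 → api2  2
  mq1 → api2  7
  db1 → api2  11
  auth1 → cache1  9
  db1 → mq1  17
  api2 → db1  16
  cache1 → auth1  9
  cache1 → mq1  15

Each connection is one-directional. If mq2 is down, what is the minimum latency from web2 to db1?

38

Comparing a few candidate routes:
web2 - cache1 - mq1 - db1: 14 + 15 + 9 = 38
web2 - cache1 - mq1 - api2 - db1: 14 + 15 + 7 + 16 = 52
web2 - cache1 - auth1 - mq1 - db1: 14 + 9 + 8 + 9 = 40
Best route has total 38 ms.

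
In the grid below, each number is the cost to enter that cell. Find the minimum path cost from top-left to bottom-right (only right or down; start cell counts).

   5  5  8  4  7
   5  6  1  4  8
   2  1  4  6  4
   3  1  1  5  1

One optimal route is [0,0] [1,0] [2,0] [2,1] [3,1] [3,2] [3,3] [3,4].
Its cost is 5 + 5 + 2 + 1 + 1 + 1 + 5 + 1 = 21.

21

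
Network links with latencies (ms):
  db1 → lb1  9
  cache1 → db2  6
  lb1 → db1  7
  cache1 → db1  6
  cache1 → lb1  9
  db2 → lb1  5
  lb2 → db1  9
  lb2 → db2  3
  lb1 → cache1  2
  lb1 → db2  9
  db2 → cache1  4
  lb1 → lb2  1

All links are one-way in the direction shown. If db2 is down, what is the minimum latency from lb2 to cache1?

Candidate routes:
lb2 -> db1 -> lb1 -> cache1: 9 + 9 + 2 = 20
Best route has total 20 ms.

20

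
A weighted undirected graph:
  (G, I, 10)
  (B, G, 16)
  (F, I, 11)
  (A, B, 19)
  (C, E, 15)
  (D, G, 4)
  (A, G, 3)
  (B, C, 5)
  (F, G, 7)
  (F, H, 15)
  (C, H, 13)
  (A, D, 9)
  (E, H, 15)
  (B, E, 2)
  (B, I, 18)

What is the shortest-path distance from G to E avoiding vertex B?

37

Paths from G to E avoiding B:
G -> F -> H -> E: 7 + 15 + 15 = 37
G -> I -> F -> H -> C -> E: 10 + 11 + 15 + 13 + 15 = 64
G -> F -> H -> C -> E: 7 + 15 + 13 + 15 = 50
G -> I -> F -> H -> E: 10 + 11 + 15 + 15 = 51
The minimum is 37.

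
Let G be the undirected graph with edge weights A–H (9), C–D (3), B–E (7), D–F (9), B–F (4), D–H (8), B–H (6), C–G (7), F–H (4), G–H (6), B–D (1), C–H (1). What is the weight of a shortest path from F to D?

5

Some routes from F to D:
F-H-B-D: 4 + 6 + 1 = 11
F-B-H-C-D: 4 + 6 + 1 + 3 = 14
F-H-C-D: 4 + 1 + 3 = 8
F-H-D: 4 + 8 = 12
F-D: 9
F-B-D: 4 + 1 = 5
The minimum is 5.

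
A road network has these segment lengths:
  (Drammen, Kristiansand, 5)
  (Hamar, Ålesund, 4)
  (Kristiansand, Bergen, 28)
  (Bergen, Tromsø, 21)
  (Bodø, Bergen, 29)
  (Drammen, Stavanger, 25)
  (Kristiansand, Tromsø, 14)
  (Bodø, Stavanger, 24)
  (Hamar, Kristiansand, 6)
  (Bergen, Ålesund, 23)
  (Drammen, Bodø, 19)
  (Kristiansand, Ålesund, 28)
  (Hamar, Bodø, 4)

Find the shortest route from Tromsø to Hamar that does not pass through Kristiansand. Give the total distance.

Candidate routes:
Tromsø -> Bergen -> Bodø -> Hamar: 21 + 29 + 4 = 54
Tromsø -> Bergen -> Ålesund -> Hamar: 21 + 23 + 4 = 48
Best route has total 48.

48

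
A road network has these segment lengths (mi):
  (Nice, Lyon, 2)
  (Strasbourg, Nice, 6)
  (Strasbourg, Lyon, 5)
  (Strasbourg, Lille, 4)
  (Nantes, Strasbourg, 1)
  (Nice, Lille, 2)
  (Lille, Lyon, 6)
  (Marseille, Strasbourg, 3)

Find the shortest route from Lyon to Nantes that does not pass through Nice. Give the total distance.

Candidate routes:
Lyon-Lille-Strasbourg-Nantes: 6 + 4 + 1 = 11
Lyon-Strasbourg-Nantes: 5 + 1 = 6
Shortest: 6 mi.

6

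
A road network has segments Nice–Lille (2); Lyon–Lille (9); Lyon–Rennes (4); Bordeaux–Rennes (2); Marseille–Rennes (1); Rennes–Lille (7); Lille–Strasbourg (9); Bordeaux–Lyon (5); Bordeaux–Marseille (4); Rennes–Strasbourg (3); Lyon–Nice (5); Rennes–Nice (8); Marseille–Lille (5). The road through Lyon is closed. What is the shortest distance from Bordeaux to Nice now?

Some routes from Bordeaux to Nice avoiding Lyon:
Bordeaux → Marseille → Lille → Nice: 4 + 5 + 2 = 11
Bordeaux → Rennes → Nice: 2 + 8 = 10
Bordeaux → Rennes → Lille → Nice: 2 + 7 + 2 = 11
Bordeaux → Rennes → Marseille → Lille → Nice: 2 + 1 + 5 + 2 = 10
Best route has total 10.

10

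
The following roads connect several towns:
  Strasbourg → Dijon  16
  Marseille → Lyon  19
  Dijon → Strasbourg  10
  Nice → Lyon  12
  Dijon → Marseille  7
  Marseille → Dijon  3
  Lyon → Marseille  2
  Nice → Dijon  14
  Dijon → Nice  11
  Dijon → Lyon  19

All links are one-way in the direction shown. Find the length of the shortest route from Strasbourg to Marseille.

23

Candidate routes:
Strasbourg -> Dijon -> Lyon -> Marseille: 16 + 19 + 2 = 37
Strasbourg -> Dijon -> Marseille: 16 + 7 = 23
Strasbourg -> Dijon -> Nice -> Lyon -> Marseille: 16 + 11 + 12 + 2 = 41
Shortest: 23.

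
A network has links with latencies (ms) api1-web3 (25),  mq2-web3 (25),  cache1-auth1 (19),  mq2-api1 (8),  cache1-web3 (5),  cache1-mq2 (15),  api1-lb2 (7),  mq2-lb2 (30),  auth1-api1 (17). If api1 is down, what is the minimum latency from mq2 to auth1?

Candidate routes:
mq2 → web3 → cache1 → auth1: 25 + 5 + 19 = 49
mq2 → cache1 → auth1: 15 + 19 = 34
The minimum is 34 ms.

34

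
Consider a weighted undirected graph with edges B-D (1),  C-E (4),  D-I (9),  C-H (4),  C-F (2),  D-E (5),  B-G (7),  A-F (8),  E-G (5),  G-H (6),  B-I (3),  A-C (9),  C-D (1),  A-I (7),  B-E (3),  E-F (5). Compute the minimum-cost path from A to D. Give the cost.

10

Checking several routes:
A→I→D: 7 + 9 = 16
A→C→D: 9 + 1 = 10
A→F→E→B→D: 8 + 5 + 3 + 1 = 17
A→C→E→B→D: 9 + 4 + 3 + 1 = 17
A→I→B→D: 7 + 3 + 1 = 11
A→F→C→D: 8 + 2 + 1 = 11
Shortest: 10.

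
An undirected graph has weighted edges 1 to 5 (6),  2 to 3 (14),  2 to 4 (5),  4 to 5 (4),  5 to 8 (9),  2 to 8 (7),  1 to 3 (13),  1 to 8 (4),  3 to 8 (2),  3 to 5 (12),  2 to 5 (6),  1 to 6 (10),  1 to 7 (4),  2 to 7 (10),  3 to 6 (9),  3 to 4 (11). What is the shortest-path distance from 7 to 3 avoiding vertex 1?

19

Comparing a few candidate routes:
7-2-3: 10 + 14 = 24
7-2-8-3: 10 + 7 + 2 = 19
7-2-5-3: 10 + 6 + 12 = 28
7-2-5-8-3: 10 + 6 + 9 + 2 = 27
7-2-4-3: 10 + 5 + 11 = 26
The minimum is 19.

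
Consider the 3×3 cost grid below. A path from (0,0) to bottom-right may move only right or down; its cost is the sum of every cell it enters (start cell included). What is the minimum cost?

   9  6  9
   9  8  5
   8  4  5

Best path: r0c0 r0c1 r1c1 r2c1 r2c2
Cost: 9 + 6 + 8 + 4 + 5 = 32
(Top row then right column would cost 34.)

32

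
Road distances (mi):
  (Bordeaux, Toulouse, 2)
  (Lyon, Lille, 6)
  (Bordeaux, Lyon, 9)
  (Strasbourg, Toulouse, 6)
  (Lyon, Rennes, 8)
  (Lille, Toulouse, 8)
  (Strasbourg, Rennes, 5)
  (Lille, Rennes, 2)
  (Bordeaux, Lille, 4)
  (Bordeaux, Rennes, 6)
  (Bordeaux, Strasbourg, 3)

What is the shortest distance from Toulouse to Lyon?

11

Some routes from Toulouse to Lyon:
Toulouse - Bordeaux - Rennes - Lyon: 2 + 6 + 8 = 16
Toulouse - Bordeaux - Rennes - Lille - Lyon: 2 + 6 + 2 + 6 = 16
Toulouse - Bordeaux - Lyon: 2 + 9 = 11
Toulouse - Bordeaux - Lille - Lyon: 2 + 4 + 6 = 12
Toulouse - Bordeaux - Lille - Rennes - Lyon: 2 + 4 + 2 + 8 = 16
Toulouse - Lille - Lyon: 8 + 6 = 14
Shortest: 11 mi.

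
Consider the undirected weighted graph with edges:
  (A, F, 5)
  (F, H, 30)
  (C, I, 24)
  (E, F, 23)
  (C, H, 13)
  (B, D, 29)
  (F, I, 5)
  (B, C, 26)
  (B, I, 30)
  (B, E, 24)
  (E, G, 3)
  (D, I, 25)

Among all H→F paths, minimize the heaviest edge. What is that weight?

Comparing a few candidate routes:
H - C - B - E - F: max(13, 26, 24, 23) = 26
H - C - I - F: max(13, 24, 5) = 24
H - C - B - D - I - F: max(13, 26, 29, 25, 5) = 29
Best route has worst link 24.

24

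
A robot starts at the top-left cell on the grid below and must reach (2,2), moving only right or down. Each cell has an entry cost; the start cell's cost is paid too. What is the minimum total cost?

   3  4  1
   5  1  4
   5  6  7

19

Best path: [0,0] -> [0,1] -> [0,2] -> [1,2] -> [2,2]
Cost: 3 + 4 + 1 + 4 + 7 = 19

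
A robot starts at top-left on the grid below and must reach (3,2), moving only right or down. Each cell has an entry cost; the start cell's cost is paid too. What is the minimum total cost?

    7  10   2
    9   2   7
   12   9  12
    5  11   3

Cheapest: [0,0] → [1,0] → [1,1] → [1,2] → [2,2] → [3,2]
  7 + 9 + 2 + 7 + 12 + 3 = 40

40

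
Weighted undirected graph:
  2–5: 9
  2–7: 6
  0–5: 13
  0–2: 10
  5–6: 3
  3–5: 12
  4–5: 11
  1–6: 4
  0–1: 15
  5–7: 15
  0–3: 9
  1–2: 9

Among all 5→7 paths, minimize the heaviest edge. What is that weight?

9

Some routes from 5 to 7:
5 → 2 → 7: max(9, 6) = 9
5 → 3 → 0 → 2 → 7: max(12, 9, 10, 6) = 12
5 → 6 → 1 → 2 → 7: max(3, 4, 9, 6) = 9
5 → 0 → 2 → 7: max(13, 10, 6) = 13
5 → 6 → 1 → 0 → 2 → 7: max(3, 4, 15, 10, 6) = 15
Smallest bottleneck: 9.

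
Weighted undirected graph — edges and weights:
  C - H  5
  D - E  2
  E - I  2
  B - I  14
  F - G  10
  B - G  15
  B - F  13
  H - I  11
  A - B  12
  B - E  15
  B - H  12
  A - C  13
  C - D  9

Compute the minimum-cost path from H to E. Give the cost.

Some routes from H to E:
H→I→E: 11 + 2 = 13
H→B→E: 12 + 15 = 27
H→C→D→E: 5 + 9 + 2 = 16
H→B→I→E: 12 + 14 + 2 = 28
The minimum is 13.

13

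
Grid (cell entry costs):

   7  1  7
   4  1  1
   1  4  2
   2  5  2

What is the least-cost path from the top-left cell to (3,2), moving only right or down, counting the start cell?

14

Take [0,0] -> [0,1] -> [1,1] -> [1,2] -> [2,2] -> [3,2] for a total of 7 + 1 + 1 + 1 + 2 + 2 = 14.
(Top row then right column would cost 20.)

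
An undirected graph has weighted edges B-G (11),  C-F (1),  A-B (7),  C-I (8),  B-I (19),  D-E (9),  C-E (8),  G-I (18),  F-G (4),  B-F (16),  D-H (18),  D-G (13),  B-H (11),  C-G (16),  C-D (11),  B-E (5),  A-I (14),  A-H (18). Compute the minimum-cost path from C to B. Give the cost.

Some routes from C to B:
C→G→B: 16 + 11 = 27
C→E→B: 8 + 5 = 13
C→F→G→B: 1 + 4 + 11 = 16
C→F→B: 1 + 16 = 17
C→D→E→B: 11 + 9 + 5 = 25
C→I→B: 8 + 19 = 27
Best route has total 13.

13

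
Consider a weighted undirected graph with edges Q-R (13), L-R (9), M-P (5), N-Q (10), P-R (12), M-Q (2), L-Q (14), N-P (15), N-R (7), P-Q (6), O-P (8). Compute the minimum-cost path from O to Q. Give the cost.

14

Comparing a few candidate routes:
O→P→Q: 8 + 6 = 14
O→P→M→Q: 8 + 5 + 2 = 15
O→P→R→L→Q: 8 + 12 + 9 + 14 = 43
O→P→R→N→Q: 8 + 12 + 7 + 10 = 37
O→P→N→Q: 8 + 15 + 10 = 33
O→P→R→Q: 8 + 12 + 13 = 33
Best route has total 14.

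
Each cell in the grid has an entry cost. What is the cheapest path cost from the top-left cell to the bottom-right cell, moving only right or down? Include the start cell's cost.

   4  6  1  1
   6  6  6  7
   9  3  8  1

20

Cheapest: (0,0)→(0,1)→(0,2)→(0,3)→(1,3)→(2,3)
  4 + 6 + 1 + 1 + 7 + 1 = 20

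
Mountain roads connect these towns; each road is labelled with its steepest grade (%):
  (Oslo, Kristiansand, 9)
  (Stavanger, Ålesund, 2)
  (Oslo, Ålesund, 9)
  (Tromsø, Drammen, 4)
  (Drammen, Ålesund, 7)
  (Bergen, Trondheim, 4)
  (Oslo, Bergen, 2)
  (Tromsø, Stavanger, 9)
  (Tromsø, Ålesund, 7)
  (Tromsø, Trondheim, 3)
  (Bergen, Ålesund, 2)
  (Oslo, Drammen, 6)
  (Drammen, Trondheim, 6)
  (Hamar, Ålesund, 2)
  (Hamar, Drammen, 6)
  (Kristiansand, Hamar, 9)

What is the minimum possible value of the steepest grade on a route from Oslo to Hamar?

Checking several routes:
Oslo→Bergen→Trondheim→Tromsø→Drammen→Hamar: max(2, 4, 3, 4, 6) = 6
Oslo→Bergen→Ålesund→Hamar: max(2, 2, 2) = 2
Oslo→Bergen→Trondheim→Drammen→Hamar: max(2, 4, 6, 6) = 6
Oslo→Drammen→Hamar: max(6, 6) = 6
Best route has worst link 2%.

2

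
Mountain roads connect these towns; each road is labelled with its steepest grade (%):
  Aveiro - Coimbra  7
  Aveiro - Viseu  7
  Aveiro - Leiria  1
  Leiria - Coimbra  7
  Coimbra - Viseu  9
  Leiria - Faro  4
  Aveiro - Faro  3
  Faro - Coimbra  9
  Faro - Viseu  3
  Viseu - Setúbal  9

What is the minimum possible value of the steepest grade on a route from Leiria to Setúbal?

9

Checking several routes:
Leiria-Coimbra-Faro-Aveiro-Viseu-Setúbal: max(7, 9, 3, 7, 9) = 9
Leiria-Coimbra-Viseu-Setúbal: max(7, 9, 9) = 9
Leiria-Coimbra-Aveiro-Viseu-Setúbal: max(7, 7, 7, 9) = 9
Leiria-Coimbra-Aveiro-Faro-Viseu-Setúbal: max(7, 7, 3, 3, 9) = 9
Smallest bottleneck: 9%.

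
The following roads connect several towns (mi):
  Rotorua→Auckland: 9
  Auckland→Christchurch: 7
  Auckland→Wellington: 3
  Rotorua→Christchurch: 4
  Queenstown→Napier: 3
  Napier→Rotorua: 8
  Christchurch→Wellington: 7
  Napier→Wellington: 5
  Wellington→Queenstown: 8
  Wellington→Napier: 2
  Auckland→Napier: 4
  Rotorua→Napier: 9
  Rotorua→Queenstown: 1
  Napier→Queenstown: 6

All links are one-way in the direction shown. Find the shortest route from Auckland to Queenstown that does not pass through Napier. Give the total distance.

11

Paths from Auckland to Queenstown avoiding Napier:
Auckland→Wellington→Queenstown: 3 + 8 = 11
Auckland→Christchurch→Wellington→Queenstown: 7 + 7 + 8 = 22
The minimum is 11 mi.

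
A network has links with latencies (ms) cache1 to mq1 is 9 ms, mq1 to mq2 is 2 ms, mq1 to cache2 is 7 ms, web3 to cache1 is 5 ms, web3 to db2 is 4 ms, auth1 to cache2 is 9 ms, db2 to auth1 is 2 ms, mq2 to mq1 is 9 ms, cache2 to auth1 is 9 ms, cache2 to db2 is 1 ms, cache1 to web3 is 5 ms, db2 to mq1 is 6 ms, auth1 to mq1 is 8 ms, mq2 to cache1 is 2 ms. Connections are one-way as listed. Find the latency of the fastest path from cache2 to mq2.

Candidate routes:
cache2→db2→mq1→mq2: 1 + 6 + 2 = 9
cache2→db2→auth1→mq1→mq2: 1 + 2 + 8 + 2 = 13
cache2→auth1→mq1→mq2: 9 + 8 + 2 = 19
Shortest: 9 ms.

9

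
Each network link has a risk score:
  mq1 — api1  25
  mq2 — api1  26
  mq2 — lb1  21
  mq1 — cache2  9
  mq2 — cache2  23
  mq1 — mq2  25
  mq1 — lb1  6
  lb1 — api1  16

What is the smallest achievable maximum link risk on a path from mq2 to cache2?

Some routes from mq2 to cache2:
mq2 -> mq1 -> cache2: max(25, 9) = 25
mq2 -> lb1 -> mq1 -> cache2: max(21, 6, 9) = 21
mq2 -> cache2: max(23) = 23
The minimum achievable maximum is 21.

21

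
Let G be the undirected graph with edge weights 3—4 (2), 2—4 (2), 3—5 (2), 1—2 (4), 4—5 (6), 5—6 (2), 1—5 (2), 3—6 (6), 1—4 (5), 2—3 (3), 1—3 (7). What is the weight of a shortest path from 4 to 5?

4

Comparing a few candidate routes:
4 → 5: 6
4 → 3 → 6 → 5: 2 + 6 + 2 = 10
4 → 1 → 5: 5 + 2 = 7
4 → 2 → 3 → 5: 2 + 3 + 2 = 7
4 → 3 → 5: 2 + 2 = 4
4 → 2 → 1 → 5: 2 + 4 + 2 = 8
Shortest: 4.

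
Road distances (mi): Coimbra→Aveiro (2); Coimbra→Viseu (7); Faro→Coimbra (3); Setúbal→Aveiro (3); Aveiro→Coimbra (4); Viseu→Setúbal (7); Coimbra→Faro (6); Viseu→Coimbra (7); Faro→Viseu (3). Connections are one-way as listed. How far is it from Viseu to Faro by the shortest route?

13

Routes from Viseu to Faro:
Viseu-Coimbra-Faro: 7 + 6 = 13
Viseu-Setúbal-Aveiro-Coimbra-Faro: 7 + 3 + 4 + 6 = 20
Shortest: 13 mi.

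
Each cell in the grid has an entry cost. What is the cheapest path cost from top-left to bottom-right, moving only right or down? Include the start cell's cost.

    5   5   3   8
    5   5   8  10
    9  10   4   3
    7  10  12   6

34

One optimal route is (0,0) -> (0,1) -> (0,2) -> (1,2) -> (2,2) -> (2,3) -> (3,3).
Its cost is 5 + 5 + 3 + 8 + 4 + 3 + 6 = 34.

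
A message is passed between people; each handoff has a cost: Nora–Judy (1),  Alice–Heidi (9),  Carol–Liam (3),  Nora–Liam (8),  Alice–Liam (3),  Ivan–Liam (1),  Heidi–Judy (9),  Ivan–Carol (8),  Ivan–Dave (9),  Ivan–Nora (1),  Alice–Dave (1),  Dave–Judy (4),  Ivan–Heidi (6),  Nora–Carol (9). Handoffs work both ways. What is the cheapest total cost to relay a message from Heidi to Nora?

7

Some routes from Heidi to Nora:
Heidi→Judy→Nora: 9 + 1 = 10
Heidi→Ivan→Liam→Nora: 6 + 1 + 8 = 15
Heidi→Alice→Liam→Ivan→Nora: 9 + 3 + 1 + 1 = 14
Heidi→Ivan→Nora: 6 + 1 = 7
Best route has total 7.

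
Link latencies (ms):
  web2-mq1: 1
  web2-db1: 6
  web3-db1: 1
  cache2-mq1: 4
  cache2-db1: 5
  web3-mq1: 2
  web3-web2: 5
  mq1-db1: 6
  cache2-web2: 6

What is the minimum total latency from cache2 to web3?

6

A few of the cache2→web3 routes:
cache2 - web2 - mq1 - web3: 6 + 1 + 2 = 9
cache2 - mq1 - web3: 4 + 2 = 6
cache2 - db1 - web3: 5 + 1 = 6
The minimum is 6 ms.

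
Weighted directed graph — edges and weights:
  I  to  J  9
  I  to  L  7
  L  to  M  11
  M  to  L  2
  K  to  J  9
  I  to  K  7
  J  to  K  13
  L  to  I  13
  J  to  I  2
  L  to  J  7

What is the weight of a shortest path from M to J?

9

Paths from M to J:
M - L - J: 2 + 7 = 9
M - L - I - K - J: 2 + 13 + 7 + 9 = 31
M - L - I - J: 2 + 13 + 9 = 24
The minimum is 9.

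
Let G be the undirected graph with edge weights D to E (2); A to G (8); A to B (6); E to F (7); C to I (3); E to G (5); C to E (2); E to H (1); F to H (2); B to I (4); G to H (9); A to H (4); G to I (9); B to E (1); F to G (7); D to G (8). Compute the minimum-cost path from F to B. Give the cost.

Comparing a few candidate routes:
F-G-E-B: 7 + 5 + 1 = 13
F-H-E-C-I-B: 2 + 1 + 2 + 3 + 4 = 12
F-E-B: 7 + 1 = 8
F-H-E-B: 2 + 1 + 1 = 4
F-H-A-B: 2 + 4 + 6 = 12
Best route has total 4.

4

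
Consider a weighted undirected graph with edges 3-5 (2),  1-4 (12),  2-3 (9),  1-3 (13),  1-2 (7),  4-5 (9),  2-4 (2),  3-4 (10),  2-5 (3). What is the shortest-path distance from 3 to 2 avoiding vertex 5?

Paths from 3 to 2 avoiding 5:
3 - 4 - 1 - 2: 10 + 12 + 7 = 29
3 - 1 - 4 - 2: 13 + 12 + 2 = 27
3 - 2: 9
3 - 1 - 2: 13 + 7 = 20
3 - 4 - 2: 10 + 2 = 12
Shortest: 9.

9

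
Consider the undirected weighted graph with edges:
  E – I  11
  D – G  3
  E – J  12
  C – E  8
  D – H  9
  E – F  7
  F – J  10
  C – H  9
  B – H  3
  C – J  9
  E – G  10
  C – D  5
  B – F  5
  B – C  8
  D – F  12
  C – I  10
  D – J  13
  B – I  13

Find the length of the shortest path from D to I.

15

Comparing a few candidate routes:
D - H - B - I: 9 + 3 + 13 = 25
D - C - B - I: 5 + 8 + 13 = 26
D - C - I: 5 + 10 = 15
D - C - E - I: 5 + 8 + 11 = 24
D - G - E - I: 3 + 10 + 11 = 24
D - H - C - I: 9 + 9 + 10 = 28
Shortest: 15.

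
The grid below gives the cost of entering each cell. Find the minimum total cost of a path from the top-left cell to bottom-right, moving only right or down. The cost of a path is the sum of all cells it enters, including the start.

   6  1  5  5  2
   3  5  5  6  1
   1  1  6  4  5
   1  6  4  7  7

32

Best path: [0,0]→[0,1]→[0,2]→[0,3]→[0,4]→[1,4]→[2,4]→[3,4]
Cost: 6 + 1 + 5 + 5 + 2 + 1 + 5 + 7 = 32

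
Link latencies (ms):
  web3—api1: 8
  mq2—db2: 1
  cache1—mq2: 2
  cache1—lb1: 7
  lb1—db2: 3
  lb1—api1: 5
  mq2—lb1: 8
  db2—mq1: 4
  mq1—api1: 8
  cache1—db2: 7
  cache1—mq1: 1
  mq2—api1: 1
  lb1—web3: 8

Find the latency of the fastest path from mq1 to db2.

4

Comparing a few candidate routes:
mq1 → db2: 4
mq1 → cache1 → db2: 1 + 7 = 8
mq1 → cache1 → mq2 → db2: 1 + 2 + 1 = 4
The minimum is 4 ms.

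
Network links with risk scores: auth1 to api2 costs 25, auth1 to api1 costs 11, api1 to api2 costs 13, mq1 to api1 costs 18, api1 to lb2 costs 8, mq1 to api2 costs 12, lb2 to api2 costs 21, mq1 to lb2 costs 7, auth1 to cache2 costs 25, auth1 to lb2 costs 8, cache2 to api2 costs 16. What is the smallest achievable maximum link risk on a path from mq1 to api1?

Some routes from mq1 to api1:
mq1 -> api2 -> api1: max(12, 13) = 13
mq1 -> lb2 -> api1: max(7, 8) = 8
mq1 -> lb2 -> auth1 -> api1: max(7, 8, 11) = 11
Smallest bottleneck: 8.

8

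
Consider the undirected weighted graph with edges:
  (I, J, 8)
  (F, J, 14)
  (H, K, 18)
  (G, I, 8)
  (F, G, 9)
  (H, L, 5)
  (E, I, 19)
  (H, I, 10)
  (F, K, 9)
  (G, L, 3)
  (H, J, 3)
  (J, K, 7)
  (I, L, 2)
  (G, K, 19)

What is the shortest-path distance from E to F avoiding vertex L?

36

Comparing a few candidate routes:
E -> I -> J -> K -> F: 19 + 8 + 7 + 9 = 43
E -> I -> G -> F: 19 + 8 + 9 = 36
E -> I -> H -> J -> F: 19 + 10 + 3 + 14 = 46
E -> I -> H -> J -> K -> F: 19 + 10 + 3 + 7 + 9 = 48
E -> I -> J -> F: 19 + 8 + 14 = 41
The minimum is 36.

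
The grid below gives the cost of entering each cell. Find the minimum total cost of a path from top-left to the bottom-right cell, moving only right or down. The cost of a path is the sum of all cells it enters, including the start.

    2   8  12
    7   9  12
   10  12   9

39

Take (0,0)→(1,0)→(1,1)→(1,2)→(2,2) for a total of 2 + 7 + 9 + 12 + 9 = 39.
(Top row then right column would cost 43.)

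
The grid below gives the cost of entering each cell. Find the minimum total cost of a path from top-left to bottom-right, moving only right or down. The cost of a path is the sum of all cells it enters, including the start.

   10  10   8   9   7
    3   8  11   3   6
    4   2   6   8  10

43

Best path: [0,0]→[1,0]→[2,0]→[2,1]→[2,2]→[2,3]→[2,4]
Cost: 10 + 3 + 4 + 2 + 6 + 8 + 10 = 43
For comparison, the top-then-right route costs 60.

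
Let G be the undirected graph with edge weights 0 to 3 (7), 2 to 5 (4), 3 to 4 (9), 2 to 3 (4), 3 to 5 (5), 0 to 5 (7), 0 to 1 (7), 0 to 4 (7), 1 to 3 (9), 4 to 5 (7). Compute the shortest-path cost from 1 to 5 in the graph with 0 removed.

14

Candidate routes:
1→3→4→5: 9 + 9 + 7 = 25
1→3→5: 9 + 5 = 14
1→3→2→5: 9 + 4 + 4 = 17
Shortest: 14.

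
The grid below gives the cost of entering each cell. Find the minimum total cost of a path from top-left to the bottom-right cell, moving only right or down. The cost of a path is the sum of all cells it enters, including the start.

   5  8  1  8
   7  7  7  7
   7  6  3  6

Best path: [0,0] [0,1] [0,2] [1,2] [2,2] [2,3]
Cost: 5 + 8 + 1 + 7 + 3 + 6 = 30

30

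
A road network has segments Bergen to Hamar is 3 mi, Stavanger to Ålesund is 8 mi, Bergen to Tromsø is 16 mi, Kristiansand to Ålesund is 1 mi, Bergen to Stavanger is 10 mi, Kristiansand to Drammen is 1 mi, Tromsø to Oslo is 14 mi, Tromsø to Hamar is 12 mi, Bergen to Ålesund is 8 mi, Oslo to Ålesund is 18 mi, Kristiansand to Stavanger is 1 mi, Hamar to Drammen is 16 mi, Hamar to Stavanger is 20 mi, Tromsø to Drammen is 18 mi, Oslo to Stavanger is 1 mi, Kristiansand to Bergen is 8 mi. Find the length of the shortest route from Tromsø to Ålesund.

Some routes from Tromsø to Ålesund:
Tromsø-Bergen-Ålesund: 16 + 8 = 24
Tromsø-Drammen-Kristiansand-Ålesund: 18 + 1 + 1 = 20
Tromsø-Hamar-Bergen-Ålesund: 12 + 3 + 8 = 23
Tromsø-Oslo-Stavanger-Ålesund: 14 + 1 + 8 = 23
Tromsø-Oslo-Stavanger-Kristiansand-Ålesund: 14 + 1 + 1 + 1 = 17
Shortest: 17 mi.

17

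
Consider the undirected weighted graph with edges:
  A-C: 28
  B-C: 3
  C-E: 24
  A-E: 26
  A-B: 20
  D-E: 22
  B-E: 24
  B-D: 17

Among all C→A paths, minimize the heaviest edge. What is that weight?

20

Checking several routes:
C→E→B→A: max(24, 24, 20) = 24
C→B→E→A: max(3, 24, 26) = 26
C→B→A: max(3, 20) = 20
C→E→A: max(24, 26) = 26
C→B→D→E→A: max(3, 17, 22, 26) = 26
C→E→D→B→A: max(24, 22, 17, 20) = 24
Best route has worst link 20.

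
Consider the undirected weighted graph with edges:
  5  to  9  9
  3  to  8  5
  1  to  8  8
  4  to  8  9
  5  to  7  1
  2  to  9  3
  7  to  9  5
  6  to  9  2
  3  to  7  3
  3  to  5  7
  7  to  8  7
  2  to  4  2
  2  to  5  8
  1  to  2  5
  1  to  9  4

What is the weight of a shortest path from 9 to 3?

8

A few of the 9→3 routes:
9 - 5 - 7 - 3: 9 + 1 + 3 = 13
9 - 7 - 3: 5 + 3 = 8
9 - 7 - 5 - 3: 5 + 1 + 7 = 13
Best route has total 8.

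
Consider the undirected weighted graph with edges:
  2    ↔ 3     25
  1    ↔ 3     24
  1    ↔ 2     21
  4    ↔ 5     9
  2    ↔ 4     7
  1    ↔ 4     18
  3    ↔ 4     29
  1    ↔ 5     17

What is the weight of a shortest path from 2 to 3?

Some routes from 2 to 3:
2-3: 25
2-4-3: 7 + 29 = 36
2-1-3: 21 + 24 = 45
2-4-5-1-3: 7 + 9 + 17 + 24 = 57
2-4-1-3: 7 + 18 + 24 = 49
The minimum is 25.

25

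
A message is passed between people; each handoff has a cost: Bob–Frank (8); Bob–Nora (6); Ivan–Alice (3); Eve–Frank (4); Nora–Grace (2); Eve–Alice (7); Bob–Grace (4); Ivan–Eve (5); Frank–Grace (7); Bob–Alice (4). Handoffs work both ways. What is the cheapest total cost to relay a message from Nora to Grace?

Paths from Nora to Grace:
Nora→Bob→Alice→Eve→Frank→Grace: 6 + 4 + 7 + 4 + 7 = 28
Nora→Bob→Frank→Grace: 6 + 8 + 7 = 21
Nora→Bob→Alice→Ivan→Eve→Frank→Grace: 6 + 4 + 3 + 5 + 4 + 7 = 29
Nora→Bob→Grace: 6 + 4 = 10
Nora→Grace: 2
Best route has total 2.

2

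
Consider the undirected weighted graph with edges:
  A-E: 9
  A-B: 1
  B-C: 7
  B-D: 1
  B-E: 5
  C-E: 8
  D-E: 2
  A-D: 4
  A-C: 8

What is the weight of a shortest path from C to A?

Checking several routes:
C-B-D-A: 7 + 1 + 4 = 12
C-A: 8
C-B-A: 7 + 1 = 8
C-E-D-B-A: 8 + 2 + 1 + 1 = 12
Best route has total 8.

8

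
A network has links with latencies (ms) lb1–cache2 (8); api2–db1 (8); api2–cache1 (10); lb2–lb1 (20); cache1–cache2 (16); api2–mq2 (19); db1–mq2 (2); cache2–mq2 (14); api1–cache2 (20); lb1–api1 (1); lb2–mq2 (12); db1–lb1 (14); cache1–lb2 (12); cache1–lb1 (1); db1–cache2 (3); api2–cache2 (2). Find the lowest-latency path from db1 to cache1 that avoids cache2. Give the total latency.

15

Comparing a few candidate routes:
db1 → mq2 → lb2 → lb1 → cache1: 2 + 12 + 20 + 1 = 35
db1 → mq2 → api2 → cache1: 2 + 19 + 10 = 31
db1 → mq2 → lb2 → cache1: 2 + 12 + 12 = 26
db1 → api2 → cache1: 8 + 10 = 18
db1 → lb1 → cache1: 14 + 1 = 15
Shortest: 15 ms.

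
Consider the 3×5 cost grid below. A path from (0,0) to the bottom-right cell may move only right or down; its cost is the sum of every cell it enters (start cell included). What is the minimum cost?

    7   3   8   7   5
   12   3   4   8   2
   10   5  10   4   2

Take (0,0) -> (0,1) -> (1,1) -> (1,2) -> (1,3) -> (1,4) -> (2,4) for a total of 7 + 3 + 3 + 4 + 8 + 2 + 2 = 29.

29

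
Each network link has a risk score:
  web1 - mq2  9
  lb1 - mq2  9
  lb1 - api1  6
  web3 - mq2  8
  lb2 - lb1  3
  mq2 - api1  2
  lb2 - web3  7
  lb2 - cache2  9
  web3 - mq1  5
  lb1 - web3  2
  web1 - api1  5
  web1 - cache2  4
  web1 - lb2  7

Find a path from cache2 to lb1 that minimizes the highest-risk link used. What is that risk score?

6

A few of the cache2→lb1 routes:
cache2-web1-api1-lb1: max(4, 5, 6) = 6
cache2-web1-lb2-lb1: max(4, 7, 3) = 7
cache2-web1-api1-mq2-web3-lb2-lb1: max(4, 5, 2, 8, 7, 3) = 8
cache2-web1-lb2-web3-mq2-api1-lb1: max(4, 7, 7, 8, 2, 6) = 8
cache2-web1-lb2-web3-lb1: max(4, 7, 7, 2) = 7
cache2-web1-api1-mq2-web3-lb1: max(4, 5, 2, 8, 2) = 8
Smallest bottleneck: 6.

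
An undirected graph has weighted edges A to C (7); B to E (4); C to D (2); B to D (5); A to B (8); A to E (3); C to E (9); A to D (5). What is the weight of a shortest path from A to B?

7

Comparing a few candidate routes:
A→E→C→D→B: 3 + 9 + 2 + 5 = 19
A→C→D→B: 7 + 2 + 5 = 14
A→E→B: 3 + 4 = 7
A→B: 8
A→D→C→E→B: 5 + 2 + 9 + 4 = 20
A→D→B: 5 + 5 = 10
Best route has total 7.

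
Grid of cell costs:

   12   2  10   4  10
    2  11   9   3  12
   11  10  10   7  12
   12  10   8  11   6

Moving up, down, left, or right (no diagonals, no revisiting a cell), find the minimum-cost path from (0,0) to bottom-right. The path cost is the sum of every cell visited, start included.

Path (0,0) -> (0,1) -> (0,2) -> (0,3) -> (1,3) -> (2,3) -> (3,3) -> (3,4): 12 + 2 + 10 + 4 + 3 + 7 + 11 + 6 = 55.

55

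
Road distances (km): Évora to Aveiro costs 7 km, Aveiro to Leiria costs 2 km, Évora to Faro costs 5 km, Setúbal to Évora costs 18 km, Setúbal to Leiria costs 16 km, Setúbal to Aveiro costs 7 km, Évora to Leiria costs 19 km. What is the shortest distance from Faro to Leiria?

Paths from Faro to Leiria:
Faro-Évora-Aveiro-Setúbal-Leiria: 5 + 7 + 7 + 16 = 35
Faro-Évora-Setúbal-Leiria: 5 + 18 + 16 = 39
Faro-Évora-Setúbal-Aveiro-Leiria: 5 + 18 + 7 + 2 = 32
Faro-Évora-Aveiro-Leiria: 5 + 7 + 2 = 14
Faro-Évora-Leiria: 5 + 19 = 24
The minimum is 14 km.

14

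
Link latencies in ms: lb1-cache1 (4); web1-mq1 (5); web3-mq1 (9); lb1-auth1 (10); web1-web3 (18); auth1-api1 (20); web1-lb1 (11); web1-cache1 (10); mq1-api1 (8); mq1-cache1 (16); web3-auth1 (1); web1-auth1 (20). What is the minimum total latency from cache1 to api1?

Comparing a few candidate routes:
cache1→mq1→api1: 16 + 8 = 24
cache1→lb1→auth1→web3→mq1→api1: 4 + 10 + 1 + 9 + 8 = 32
cache1→web1→mq1→api1: 10 + 5 + 8 = 23
cache1→lb1→web1→mq1→api1: 4 + 11 + 5 + 8 = 28
cache1→web1→web3→mq1→api1: 10 + 18 + 9 + 8 = 45
cache1→lb1→auth1→api1: 4 + 10 + 20 = 34
The minimum is 23 ms.

23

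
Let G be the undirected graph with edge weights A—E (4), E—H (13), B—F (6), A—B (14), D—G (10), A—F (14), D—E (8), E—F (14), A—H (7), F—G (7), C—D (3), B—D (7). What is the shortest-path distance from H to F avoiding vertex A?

27

Routes from H to F avoiding A:
H → E → D → B → F: 13 + 8 + 7 + 6 = 34
H → E → F: 13 + 14 = 27
H → E → D → G → F: 13 + 8 + 10 + 7 = 38
Best route has total 27.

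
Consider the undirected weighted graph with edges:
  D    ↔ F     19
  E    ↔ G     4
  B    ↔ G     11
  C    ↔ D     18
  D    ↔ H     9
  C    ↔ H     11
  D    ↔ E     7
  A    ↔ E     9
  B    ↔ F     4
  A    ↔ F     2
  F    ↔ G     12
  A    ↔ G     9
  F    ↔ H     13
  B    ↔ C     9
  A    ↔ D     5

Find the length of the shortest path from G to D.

A few of the G→D routes:
G -> B -> F -> A -> D: 11 + 4 + 2 + 5 = 22
G -> E -> D: 4 + 7 = 11
G -> E -> A -> D: 4 + 9 + 5 = 18
G -> F -> A -> D: 12 + 2 + 5 = 19
G -> A -> D: 9 + 5 = 14
The minimum is 11.

11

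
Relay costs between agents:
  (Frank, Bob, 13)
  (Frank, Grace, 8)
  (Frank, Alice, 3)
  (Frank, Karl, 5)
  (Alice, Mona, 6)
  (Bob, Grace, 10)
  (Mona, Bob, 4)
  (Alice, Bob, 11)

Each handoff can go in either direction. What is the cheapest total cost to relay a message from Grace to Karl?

13

A few of the Grace→Karl routes:
Grace-Frank-Karl: 8 + 5 = 13
Grace-Bob-Mona-Alice-Frank-Karl: 10 + 4 + 6 + 3 + 5 = 28
Grace-Bob-Frank-Karl: 10 + 13 + 5 = 28
Shortest: 13.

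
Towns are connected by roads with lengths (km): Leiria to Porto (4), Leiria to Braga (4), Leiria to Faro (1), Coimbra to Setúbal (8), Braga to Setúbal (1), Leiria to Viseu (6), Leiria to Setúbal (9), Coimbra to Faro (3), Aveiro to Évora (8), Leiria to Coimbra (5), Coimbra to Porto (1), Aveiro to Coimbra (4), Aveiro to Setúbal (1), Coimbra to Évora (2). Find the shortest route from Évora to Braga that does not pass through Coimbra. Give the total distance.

10

Routes from Évora to Braga avoiding Coimbra:
Évora -> Aveiro -> Setúbal -> Leiria -> Braga: 8 + 1 + 9 + 4 = 22
Évora -> Aveiro -> Setúbal -> Braga: 8 + 1 + 1 = 10
Best route has total 10 km.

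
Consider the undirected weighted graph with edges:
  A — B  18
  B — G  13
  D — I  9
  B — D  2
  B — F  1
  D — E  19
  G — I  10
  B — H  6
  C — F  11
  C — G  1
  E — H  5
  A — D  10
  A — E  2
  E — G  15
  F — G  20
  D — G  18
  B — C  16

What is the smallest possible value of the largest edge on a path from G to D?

10

A few of the G→D routes:
G -> C -> F -> B -> D: max(1, 11, 1, 2) = 11
G -> I -> D: max(10, 9) = 10
G -> C -> F -> B -> H -> E -> A -> D: max(1, 11, 1, 6, 5, 2, 10) = 11
G -> B -> H -> E -> A -> D: max(13, 6, 5, 2, 10) = 13
The minimum achievable maximum is 10.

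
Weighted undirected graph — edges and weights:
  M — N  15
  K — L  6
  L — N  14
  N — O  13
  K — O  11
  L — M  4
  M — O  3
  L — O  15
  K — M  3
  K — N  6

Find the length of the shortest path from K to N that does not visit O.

6

Routes from K to N avoiding O:
K - L - M - N: 6 + 4 + 15 = 25
K - N: 6
K - L - N: 6 + 14 = 20
K - M - L - N: 3 + 4 + 14 = 21
K - M - N: 3 + 15 = 18
Best route has total 6.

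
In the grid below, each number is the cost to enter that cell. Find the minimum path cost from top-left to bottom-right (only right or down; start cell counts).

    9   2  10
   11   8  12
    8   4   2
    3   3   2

One optimal route is r0c0 → r0c1 → r1c1 → r2c1 → r2c2 → r3c2.
Its cost is 9 + 2 + 8 + 4 + 2 + 2 = 27.
(Top row then right column would cost 37.)

27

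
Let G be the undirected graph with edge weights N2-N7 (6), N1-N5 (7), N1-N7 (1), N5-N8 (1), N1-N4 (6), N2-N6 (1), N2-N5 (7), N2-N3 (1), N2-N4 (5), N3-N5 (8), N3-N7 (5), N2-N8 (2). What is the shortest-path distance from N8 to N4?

7

Comparing a few candidate routes:
N8→N2→N3→N7→N1→N4: 2 + 1 + 5 + 1 + 6 = 15
N8→N2→N7→N1→N4: 2 + 6 + 1 + 6 = 15
N8→N2→N4: 2 + 5 = 7
N8→N5→N3→N2→N4: 1 + 8 + 1 + 5 = 15
N8→N5→N1→N4: 1 + 7 + 6 = 14
N8→N5→N2→N4: 1 + 7 + 5 = 13
Best route has total 7.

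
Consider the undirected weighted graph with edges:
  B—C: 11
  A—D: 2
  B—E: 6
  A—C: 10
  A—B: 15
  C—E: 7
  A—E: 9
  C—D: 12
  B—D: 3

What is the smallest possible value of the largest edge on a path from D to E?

6

Comparing a few candidate routes:
D - B - E: max(3, 6) = 6
D - B - C - E: max(3, 11, 7) = 11
D - A - E: max(2, 9) = 9
D - A - C - E: max(2, 10, 7) = 10
Best route has worst link 6.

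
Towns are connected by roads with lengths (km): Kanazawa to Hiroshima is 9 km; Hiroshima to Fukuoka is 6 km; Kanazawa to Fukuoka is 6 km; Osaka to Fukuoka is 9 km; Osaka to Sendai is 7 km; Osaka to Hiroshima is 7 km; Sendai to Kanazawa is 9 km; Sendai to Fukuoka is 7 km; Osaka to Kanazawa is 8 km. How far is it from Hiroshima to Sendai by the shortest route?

Comparing a few candidate routes:
Hiroshima→Kanazawa→Sendai: 9 + 9 = 18
Hiroshima→Fukuoka→Sendai: 6 + 7 = 13
Hiroshima→Osaka→Sendai: 7 + 7 = 14
The minimum is 13 km.

13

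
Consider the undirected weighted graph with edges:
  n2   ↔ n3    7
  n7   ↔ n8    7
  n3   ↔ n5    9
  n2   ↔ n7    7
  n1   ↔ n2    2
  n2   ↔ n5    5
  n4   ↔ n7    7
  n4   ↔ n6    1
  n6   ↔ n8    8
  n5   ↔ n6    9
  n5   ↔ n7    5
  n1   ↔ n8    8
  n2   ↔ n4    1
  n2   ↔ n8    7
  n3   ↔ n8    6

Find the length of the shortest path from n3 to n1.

9

Checking several routes:
n3-n5-n2-n1: 9 + 5 + 2 = 16
n3-n8-n6-n4-n2-n1: 6 + 8 + 1 + 1 + 2 = 18
n3-n8-n2-n1: 6 + 7 + 2 = 15
n3-n2-n1: 7 + 2 = 9
n3-n8-n1: 6 + 8 = 14
Shortest: 9.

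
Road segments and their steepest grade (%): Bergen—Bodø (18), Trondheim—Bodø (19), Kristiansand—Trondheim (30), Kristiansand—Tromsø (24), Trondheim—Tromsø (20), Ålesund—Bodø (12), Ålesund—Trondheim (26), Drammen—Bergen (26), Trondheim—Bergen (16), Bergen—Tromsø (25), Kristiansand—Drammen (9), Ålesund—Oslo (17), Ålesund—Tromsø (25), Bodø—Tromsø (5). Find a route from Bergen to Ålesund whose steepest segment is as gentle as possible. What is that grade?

A few of the Bergen→Ålesund routes:
Bergen - Tromsø - Trondheim - Bodø - Ålesund: max(25, 20, 19, 12) = 25
Bergen - Tromsø - Bodø - Ålesund: max(25, 5, 12) = 25
Bergen - Trondheim - Bodø - Ålesund: max(16, 19, 12) = 19
Bergen - Trondheim - Tromsø - Bodø - Ålesund: max(16, 20, 5, 12) = 20
Bergen - Tromsø - Ålesund: max(25, 25) = 25
Bergen - Bodø - Ålesund: max(18, 12) = 18
Best route has worst link 18%.

18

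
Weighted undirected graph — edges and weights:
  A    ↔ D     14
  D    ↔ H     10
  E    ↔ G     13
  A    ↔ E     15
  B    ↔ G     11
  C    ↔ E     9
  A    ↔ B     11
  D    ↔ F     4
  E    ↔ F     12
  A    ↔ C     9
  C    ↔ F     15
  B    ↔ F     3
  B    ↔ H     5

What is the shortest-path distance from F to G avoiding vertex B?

25

Paths from F to G avoiding B:
F-C-A-E-G: 15 + 9 + 15 + 13 = 52
F-D-A-C-E-G: 4 + 14 + 9 + 9 + 13 = 49
F-D-A-E-G: 4 + 14 + 15 + 13 = 46
F-E-G: 12 + 13 = 25
F-C-E-G: 15 + 9 + 13 = 37
The minimum is 25.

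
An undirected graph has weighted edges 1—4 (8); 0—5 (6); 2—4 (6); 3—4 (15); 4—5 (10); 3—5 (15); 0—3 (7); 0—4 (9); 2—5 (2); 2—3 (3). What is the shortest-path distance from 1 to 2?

Checking several routes:
1 → 4 → 5 → 2: 8 + 10 + 2 = 20
1 → 4 → 3 → 2: 8 + 15 + 3 = 26
1 → 4 → 0 → 5 → 2: 8 + 9 + 6 + 2 = 25
1 → 4 → 2: 8 + 6 = 14
Best route has total 14.

14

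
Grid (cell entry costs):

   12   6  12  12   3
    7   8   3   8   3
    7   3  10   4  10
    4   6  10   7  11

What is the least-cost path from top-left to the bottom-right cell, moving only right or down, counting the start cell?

Take r0c0→r0c1→r1c1→r1c2→r1c3→r2c3→r3c3→r3c4 for a total of 12 + 6 + 8 + 3 + 8 + 4 + 7 + 11 = 59.

59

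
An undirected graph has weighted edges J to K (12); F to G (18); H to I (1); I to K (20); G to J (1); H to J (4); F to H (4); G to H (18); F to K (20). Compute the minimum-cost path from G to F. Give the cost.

Checking several routes:
G - H - F: 18 + 4 = 22
G - J - K - F: 1 + 12 + 20 = 33
G - F: 18
G - J - H - F: 1 + 4 + 4 = 9
Best route has total 9.

9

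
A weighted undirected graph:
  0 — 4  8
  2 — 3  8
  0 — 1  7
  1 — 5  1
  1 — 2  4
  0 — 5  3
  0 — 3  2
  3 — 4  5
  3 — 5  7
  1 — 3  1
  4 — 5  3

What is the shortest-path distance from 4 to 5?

Some routes from 4 to 5:
4 - 3 - 1 - 5: 5 + 1 + 1 = 7
4 - 3 - 0 - 5: 5 + 2 + 3 = 10
4 - 5: 3
4 - 0 - 5: 8 + 3 = 11
Shortest: 3.

3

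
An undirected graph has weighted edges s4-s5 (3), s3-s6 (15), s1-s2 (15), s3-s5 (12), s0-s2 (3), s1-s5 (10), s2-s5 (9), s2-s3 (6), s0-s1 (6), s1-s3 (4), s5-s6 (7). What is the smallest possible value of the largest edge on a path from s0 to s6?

9

Comparing a few candidate routes:
s0→s2→s5→s6: max(3, 9, 7) = 9
s0→s1→s3→s2→s5→s6: max(6, 4, 6, 9, 7) = 9
s0→s1→s5→s6: max(6, 10, 7) = 10
Best route has worst link 9.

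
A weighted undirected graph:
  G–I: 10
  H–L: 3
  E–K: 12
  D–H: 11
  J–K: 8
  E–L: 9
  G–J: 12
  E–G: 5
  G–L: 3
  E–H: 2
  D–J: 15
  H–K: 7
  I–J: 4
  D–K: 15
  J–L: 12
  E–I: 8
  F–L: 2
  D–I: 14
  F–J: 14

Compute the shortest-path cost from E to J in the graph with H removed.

12

Checking several routes:
E - G - J: 5 + 12 = 17
E - K - J: 12 + 8 = 20
E - I - J: 8 + 4 = 12
E - G - I - J: 5 + 10 + 4 = 19
Best route has total 12.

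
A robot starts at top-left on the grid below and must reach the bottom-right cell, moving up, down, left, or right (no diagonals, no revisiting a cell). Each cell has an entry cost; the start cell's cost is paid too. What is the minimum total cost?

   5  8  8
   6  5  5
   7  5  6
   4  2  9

32

Path [0,0] [1,0] [1,1] [2,1] [3,1] [3,2]: 5 + 6 + 5 + 5 + 2 + 9 = 32.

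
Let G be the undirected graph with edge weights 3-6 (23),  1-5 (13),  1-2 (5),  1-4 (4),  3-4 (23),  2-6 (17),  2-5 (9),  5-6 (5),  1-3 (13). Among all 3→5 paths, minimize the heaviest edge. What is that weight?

A few of the 3→5 routes:
3 - 1 - 2 - 6 - 5: max(13, 5, 17, 5) = 17
3 - 1 - 2 - 5: max(13, 5, 9) = 13
3 - 4 - 1 - 5: max(23, 4, 13) = 23
3 - 4 - 1 - 2 - 6 - 5: max(23, 4, 5, 17, 5) = 23
3 - 4 - 1 - 2 - 5: max(23, 4, 5, 9) = 23
3 - 1 - 5: max(13, 13) = 13
The minimum achievable maximum is 13.

13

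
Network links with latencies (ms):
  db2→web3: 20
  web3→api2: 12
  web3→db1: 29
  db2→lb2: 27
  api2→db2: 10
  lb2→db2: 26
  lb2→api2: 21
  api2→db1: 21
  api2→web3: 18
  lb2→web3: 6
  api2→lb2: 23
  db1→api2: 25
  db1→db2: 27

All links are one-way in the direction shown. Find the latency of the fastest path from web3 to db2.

22

A few of the web3→db2 routes:
web3 - api2 - db2: 12 + 10 = 22
web3 - api2 - db1 - db2: 12 + 21 + 27 = 60
web3 - db1 - db2: 29 + 27 = 56
Best route has total 22 ms.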